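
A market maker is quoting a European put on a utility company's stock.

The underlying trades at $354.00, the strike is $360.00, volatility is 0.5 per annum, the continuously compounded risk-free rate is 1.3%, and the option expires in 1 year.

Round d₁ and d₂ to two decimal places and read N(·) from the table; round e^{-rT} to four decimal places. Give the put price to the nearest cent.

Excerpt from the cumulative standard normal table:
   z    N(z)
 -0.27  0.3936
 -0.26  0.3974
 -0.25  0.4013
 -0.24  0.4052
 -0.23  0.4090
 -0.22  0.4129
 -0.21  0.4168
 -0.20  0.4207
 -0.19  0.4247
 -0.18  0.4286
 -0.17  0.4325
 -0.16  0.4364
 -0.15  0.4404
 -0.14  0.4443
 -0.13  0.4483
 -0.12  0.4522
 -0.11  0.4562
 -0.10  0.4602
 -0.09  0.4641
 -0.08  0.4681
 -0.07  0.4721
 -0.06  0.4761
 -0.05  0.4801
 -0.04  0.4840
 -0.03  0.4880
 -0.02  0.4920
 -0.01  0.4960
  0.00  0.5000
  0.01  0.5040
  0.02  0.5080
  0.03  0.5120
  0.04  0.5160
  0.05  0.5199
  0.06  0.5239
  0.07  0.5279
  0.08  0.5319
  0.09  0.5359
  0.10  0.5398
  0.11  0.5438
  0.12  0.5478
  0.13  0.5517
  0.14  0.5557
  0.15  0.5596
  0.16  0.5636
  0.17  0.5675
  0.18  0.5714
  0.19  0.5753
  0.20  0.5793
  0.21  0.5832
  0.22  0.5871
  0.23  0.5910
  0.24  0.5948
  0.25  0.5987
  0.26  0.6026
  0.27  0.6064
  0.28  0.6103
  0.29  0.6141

T = 1;  σ√T = 0.5000
d₁ = [ln(354/360) + (0.013 + 0.5²/2)·1] / 0.5000 = [-0.0168 + 0.1380] / 0.5000 = 0.2424 ⇒ 0.24
d₂ = d₁ − σ√T = 0.2424 − 0.5000 = -0.2576 ⇒ -0.26
exp(−rT) = exp(−0.013·1) = 0.9871
N(−d₂) = N(0.26) = 0.6026;  N(−d₁) = N(-0.24) = 0.4052
P = 360·0.9871·0.6026 − 354·0.4052 = 214.1375 − 143.4408 = 70.6967

$70.70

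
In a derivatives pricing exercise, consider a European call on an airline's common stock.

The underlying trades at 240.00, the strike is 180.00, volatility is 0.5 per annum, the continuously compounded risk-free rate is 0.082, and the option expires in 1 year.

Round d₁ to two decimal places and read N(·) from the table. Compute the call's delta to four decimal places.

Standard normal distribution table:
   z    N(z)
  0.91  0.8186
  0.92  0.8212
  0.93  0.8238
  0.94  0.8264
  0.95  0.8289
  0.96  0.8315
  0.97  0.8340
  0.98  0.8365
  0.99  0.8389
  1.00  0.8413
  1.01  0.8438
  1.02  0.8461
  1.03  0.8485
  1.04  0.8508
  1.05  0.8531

0.8389

σ√T = 0.5 × 1.0000 = 0.5000
d₁ = [ln(240/180) + (0.082 + 0.5²/2)·1] / 0.5000 = [0.2877 + 0.2070] / 0.5000 = 0.9894 ≈ 0.99
N(d₁) = N(0.99) = 0.8389
Δ_call = N(d₁) = 0.8389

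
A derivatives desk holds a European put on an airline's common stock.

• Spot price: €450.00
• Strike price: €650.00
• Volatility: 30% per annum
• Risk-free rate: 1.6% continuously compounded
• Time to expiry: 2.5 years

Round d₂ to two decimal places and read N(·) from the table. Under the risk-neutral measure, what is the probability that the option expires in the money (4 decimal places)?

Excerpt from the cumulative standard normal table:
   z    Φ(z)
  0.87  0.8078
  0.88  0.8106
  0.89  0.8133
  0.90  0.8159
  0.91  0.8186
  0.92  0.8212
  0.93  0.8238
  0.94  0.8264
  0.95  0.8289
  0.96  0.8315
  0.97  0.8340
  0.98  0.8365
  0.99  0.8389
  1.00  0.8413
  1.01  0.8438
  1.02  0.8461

0.8238

T = 2.5;  σ√T = 0.4743
ln(S/K) + (r + σ²/2)T = ln(450/650) + (0.016 + 0.3²/2)·2.5 = -0.3677 + 0.1525 = -0.2152
d₁ = -0.2152 / 0.4743 = -0.4537 → -0.45
d₂ = d₁ − σ√T = -0.4537 − 0.4743 = -0.9281 → -0.93
Pr(exercise) under Q = N(−d₂) = N(0.93) = 0.8238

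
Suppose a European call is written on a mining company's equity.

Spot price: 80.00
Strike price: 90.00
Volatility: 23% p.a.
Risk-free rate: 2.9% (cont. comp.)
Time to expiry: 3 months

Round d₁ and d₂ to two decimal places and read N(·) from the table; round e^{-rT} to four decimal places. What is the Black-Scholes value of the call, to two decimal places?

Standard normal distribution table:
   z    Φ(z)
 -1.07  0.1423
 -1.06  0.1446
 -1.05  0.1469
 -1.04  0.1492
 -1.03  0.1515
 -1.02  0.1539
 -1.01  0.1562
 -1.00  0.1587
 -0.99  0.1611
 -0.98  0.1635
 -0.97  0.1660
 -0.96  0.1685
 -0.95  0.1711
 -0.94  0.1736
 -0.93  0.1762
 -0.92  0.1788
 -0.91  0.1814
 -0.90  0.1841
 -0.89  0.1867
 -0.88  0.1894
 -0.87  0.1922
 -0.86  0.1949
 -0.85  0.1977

0.98

σ√T = 0.23·√0.25 = 0.1150
d₁ = [ln(80/90) + (0.029 + 0.23²/2)·0.25] / 0.1150 = [-0.1178 + 0.0139] / 0.1150 = -0.9037 which rounds to -0.90
d₂ = d₁ − σ√T = -0.9037 − 0.1150 = -1.0187 which rounds to -1.02
exp(−rT) = exp(−0.029·0.25) = 0.9928
C = 80·N(-0.90) − 90·0.9928·N(-1.02) = 80·0.1841 − 90·0.9928·0.1539 = 14.7280 − 13.7513 = 0.9767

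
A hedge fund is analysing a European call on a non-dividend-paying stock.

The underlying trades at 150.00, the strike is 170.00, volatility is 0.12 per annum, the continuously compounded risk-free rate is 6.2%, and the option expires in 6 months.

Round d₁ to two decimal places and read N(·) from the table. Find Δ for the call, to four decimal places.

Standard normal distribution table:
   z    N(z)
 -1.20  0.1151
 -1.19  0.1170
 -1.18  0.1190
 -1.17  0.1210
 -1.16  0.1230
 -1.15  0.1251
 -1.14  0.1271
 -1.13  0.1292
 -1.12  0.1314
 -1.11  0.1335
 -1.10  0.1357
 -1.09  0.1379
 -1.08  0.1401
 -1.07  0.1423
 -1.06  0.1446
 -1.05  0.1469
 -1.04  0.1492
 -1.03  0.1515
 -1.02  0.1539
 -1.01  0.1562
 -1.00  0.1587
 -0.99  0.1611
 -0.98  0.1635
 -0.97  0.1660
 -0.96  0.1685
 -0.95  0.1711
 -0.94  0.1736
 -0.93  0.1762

0.1423

T = 0.5;  σ√T = 0.0849
d₁ = [ln(150/170) + (0.062 + 0.12²/2)·0.5] / 0.0849 = [-0.1252 + 0.0346] / 0.0849 = -1.0673 which rounds to -1.07
N(d₁) = N(-1.07) = 0.1423
Δ_call = N(d₁) = 0.1423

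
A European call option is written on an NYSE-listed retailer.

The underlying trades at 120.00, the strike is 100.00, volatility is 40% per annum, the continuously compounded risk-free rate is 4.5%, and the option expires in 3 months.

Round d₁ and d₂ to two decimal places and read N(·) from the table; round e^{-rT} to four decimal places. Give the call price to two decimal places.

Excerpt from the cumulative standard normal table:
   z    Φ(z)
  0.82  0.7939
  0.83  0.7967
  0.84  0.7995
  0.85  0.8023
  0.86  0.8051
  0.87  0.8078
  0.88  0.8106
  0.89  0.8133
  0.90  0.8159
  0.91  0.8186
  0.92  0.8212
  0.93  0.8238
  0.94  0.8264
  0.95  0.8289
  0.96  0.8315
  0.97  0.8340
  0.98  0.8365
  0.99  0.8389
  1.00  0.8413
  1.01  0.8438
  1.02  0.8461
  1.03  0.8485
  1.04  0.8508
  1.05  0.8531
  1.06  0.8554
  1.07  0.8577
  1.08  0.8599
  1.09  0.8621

σ√T = 0.4·√0.25 = 0.2000
d₁ = [ln(120/100) + (0.045 + 0.4²/2)·0.25] / 0.2000 = [0.1823 + 0.0312] / 0.2000 = 1.0679 → 1.07
d₂ = d₁ − σ√T = 1.0679 − 0.2000 = 0.8679 → 0.87
exp(−rT) = exp(−0.045·0.25) = 0.9888
C = 120·N(1.07) − 100·0.9888·N(0.87) = 120·0.8577 − 100·0.9888·0.8078 = 102.9240 − 79.8753 = 23.0487

23.05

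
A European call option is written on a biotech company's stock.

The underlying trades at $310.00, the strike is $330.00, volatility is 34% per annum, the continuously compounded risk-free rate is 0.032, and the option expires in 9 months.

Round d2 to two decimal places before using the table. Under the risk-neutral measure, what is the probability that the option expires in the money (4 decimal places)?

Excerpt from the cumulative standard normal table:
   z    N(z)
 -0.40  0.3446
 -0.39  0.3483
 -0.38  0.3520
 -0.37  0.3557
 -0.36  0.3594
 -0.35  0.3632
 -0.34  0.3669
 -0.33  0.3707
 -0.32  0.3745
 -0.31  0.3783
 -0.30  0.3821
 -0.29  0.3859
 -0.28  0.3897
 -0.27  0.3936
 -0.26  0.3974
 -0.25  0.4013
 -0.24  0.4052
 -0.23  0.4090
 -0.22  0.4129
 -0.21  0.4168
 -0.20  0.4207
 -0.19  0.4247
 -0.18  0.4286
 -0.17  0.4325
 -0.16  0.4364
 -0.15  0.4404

0.3897

σ√T = 0.34·√0.75 = 0.2944
d₁ = [ln(310/330) + (0.032 + 0.34²/2)·0.75] / 0.2944 = [-0.0625 + 0.0674] / 0.2944 = 0.0164 ≈ 0.02
d₂ = d₁ − σ√T = 0.0164 − 0.2944 = -0.2780 ≈ -0.28
Pr(exercise) under Q = N(d₂) = 0.3897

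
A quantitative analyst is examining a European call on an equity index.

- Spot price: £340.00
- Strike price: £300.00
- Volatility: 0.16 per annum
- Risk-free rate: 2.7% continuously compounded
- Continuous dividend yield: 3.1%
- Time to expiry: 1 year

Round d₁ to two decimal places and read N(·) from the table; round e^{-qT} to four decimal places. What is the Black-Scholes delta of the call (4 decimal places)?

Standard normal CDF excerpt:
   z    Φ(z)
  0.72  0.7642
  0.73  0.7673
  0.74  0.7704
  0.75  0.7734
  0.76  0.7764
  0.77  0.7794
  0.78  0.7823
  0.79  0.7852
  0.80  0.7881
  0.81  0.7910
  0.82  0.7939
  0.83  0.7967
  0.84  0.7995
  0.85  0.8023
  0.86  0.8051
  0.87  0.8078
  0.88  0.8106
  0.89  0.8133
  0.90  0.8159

σ√T = 0.16·√1 = 0.1600
ln(S/K) + (r − q + σ²/2)T = ln(340/300) + (0.027 − 0.031 + 0.16²/2)·1 = 0.1252 + 0.0088 = 0.1340
d₁ = 0.1340 / 0.1600 = 0.8373 ⇒ 0.84
N(d₁) = N(0.84) = 0.7995
Δ_call = exp(−qT)·N(d₁) = 0.9695·0.7995 = 0.7751

0.7751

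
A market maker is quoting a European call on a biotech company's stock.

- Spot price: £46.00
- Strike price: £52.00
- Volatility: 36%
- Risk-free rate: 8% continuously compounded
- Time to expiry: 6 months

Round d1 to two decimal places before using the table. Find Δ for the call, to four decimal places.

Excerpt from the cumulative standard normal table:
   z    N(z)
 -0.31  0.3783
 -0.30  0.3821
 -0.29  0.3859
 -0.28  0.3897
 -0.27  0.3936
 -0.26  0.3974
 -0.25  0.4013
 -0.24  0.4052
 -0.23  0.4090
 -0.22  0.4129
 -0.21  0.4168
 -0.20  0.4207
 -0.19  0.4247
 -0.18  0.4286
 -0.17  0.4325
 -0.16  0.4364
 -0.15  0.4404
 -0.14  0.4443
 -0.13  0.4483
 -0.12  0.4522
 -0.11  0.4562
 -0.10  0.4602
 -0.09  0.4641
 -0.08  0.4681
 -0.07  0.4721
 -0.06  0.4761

σ√T = 0.36·√0.5 = 0.2546
d₁ = [ln(46/52) + (0.08 + 0.36²/2)·0.5] / 0.2546 = [-0.1226 + 0.0724] / 0.2546 = -0.1972 ≈ -0.20
N(d₁) = N(-0.20) = 0.4207
Δ_call = N(d₁) = 0.4207

0.4207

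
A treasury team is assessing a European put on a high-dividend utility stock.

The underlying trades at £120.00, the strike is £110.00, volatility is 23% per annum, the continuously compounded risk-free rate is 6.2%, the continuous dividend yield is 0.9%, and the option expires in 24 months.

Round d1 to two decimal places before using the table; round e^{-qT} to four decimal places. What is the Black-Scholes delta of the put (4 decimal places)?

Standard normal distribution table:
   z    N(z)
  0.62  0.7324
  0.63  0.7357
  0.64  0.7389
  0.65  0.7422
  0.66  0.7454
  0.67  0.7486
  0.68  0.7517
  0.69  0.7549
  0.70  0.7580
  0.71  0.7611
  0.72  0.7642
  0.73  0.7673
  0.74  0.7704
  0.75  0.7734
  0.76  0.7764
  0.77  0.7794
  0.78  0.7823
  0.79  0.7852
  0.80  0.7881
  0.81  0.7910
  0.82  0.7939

σ√T = 0.23 × 1.4142 = 0.3253
d₁ = [ln(120/110) + (0.062 − 0.009 + 0.23²/2)·2] / 0.3253 = [0.0870 + 0.1589] / 0.3253 = 0.7560 which rounds to 0.76
N(d₁) = N(0.76) = 0.7764
Δ_put = exp(−qT)·(N(d₁) − 1) = 0.9822·(0.7764 − 1) = -0.2196

-0.2196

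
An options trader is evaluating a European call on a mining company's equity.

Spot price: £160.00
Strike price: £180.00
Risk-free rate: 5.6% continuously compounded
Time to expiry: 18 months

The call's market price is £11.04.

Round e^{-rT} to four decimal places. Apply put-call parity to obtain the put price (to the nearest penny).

e^(−rT) = e^(−0.056·1.5) = 0.9194
Put-call parity: C − P = S − K·e^(−rT) = 160 − 180·0.9194 = 160 − 165.4920 = -5.4920
P = C − (C − P) = 11.04 − (-5.4920) = 16.5320

£16.53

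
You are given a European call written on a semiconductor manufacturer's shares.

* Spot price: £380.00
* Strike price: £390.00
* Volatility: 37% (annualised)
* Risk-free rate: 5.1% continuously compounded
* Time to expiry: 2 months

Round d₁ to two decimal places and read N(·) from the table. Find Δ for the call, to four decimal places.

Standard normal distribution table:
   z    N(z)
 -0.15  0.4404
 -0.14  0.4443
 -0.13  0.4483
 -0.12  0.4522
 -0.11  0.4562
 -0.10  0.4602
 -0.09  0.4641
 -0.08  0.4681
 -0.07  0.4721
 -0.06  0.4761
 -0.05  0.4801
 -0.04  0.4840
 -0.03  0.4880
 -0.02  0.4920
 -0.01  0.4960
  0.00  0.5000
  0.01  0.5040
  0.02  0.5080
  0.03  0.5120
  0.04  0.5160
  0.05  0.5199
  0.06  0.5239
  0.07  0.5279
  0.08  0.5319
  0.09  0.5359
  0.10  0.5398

T = 0.1667;  σ√T = 0.1511
d₁ = [ln(380/390) + (0.051 + 0.37²/2)·0.1667] / 0.1511 = [-0.0260 + 0.0199] / 0.1511 = -0.0402 → -0.04
N(d₁) = N(-0.04) = 0.4840
Δ_call = N(d₁) = 0.4840

0.4840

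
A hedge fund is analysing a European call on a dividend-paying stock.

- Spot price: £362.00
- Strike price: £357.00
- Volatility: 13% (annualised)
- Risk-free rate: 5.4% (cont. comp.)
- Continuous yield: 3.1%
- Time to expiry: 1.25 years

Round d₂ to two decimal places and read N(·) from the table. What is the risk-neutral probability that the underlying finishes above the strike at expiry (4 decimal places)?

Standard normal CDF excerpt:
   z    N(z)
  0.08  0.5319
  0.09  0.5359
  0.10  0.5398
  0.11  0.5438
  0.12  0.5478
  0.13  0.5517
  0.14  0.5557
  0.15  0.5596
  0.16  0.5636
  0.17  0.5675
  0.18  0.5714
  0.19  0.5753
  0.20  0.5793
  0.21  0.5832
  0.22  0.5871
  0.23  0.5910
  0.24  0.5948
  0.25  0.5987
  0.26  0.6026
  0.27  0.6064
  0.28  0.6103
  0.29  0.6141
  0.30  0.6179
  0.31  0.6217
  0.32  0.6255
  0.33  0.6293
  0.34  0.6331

σ√T = 0.13·√1.25 = 0.1453
ln(S/K) + (r − q + σ²/2)T = ln(362/357) + (0.054 − 0.031 + 0.13²/2)·1.25 = 0.0139 + 0.0393 = 0.0532
d₁ = 0.0532 / 0.1453 = 0.3662 ⇒ 0.37
d₂ = d₁ − σ√T = 0.3662 − 0.1453 = 0.2208 ⇒ 0.22
Risk-neutral Pr[S_T > K] = N(d₂) = N(0.22) = 0.5871

0.5871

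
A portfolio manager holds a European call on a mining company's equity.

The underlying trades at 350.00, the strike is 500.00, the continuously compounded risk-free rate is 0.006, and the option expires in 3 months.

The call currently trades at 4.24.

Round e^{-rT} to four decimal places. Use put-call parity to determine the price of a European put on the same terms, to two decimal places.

153.49

e^(−rT) = e^(−0.006·0.25) = 0.9985
Put-call parity: C − P = S − K·e^(−rT) = 350 − 500·0.9985 = 350 − 499.2500 = -149.2500
P = C − (C − P) = 4.24 − (-149.2500) = 153.4900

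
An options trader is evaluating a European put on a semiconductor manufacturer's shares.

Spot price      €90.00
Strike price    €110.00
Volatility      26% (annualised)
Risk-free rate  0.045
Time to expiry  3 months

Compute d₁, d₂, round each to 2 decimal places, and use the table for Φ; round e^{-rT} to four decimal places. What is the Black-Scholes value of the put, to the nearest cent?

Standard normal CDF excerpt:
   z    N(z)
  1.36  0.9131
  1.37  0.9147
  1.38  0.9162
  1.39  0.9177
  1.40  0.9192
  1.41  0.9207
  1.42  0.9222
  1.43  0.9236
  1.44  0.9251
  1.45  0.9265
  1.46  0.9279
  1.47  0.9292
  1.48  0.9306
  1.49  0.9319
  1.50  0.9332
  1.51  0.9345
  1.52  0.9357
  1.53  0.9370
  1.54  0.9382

σ√T = 0.26 × 0.5000 = 0.1300
ln(S/K) + (r + σ²/2)T = ln(90/110) + (0.045 + 0.26²/2)·0.25 = -0.2007 + 0.0197 = -0.1810
d₁ = -0.1810 / 0.1300 = -1.3921 → -1.39
d₂ = d₁ − σ√T = -1.3921 − 0.1300 = -1.5221 → -1.52
exp(−rT) = exp(−0.045·0.25) = 0.9888
N(−d₂) = N(1.52) = 0.9357;  N(−d₁) = N(1.39) = 0.9177
P = 110·0.9888·0.9357 − 90·0.9177 = 101.7742 − 82.5930 = 19.1812

€19.18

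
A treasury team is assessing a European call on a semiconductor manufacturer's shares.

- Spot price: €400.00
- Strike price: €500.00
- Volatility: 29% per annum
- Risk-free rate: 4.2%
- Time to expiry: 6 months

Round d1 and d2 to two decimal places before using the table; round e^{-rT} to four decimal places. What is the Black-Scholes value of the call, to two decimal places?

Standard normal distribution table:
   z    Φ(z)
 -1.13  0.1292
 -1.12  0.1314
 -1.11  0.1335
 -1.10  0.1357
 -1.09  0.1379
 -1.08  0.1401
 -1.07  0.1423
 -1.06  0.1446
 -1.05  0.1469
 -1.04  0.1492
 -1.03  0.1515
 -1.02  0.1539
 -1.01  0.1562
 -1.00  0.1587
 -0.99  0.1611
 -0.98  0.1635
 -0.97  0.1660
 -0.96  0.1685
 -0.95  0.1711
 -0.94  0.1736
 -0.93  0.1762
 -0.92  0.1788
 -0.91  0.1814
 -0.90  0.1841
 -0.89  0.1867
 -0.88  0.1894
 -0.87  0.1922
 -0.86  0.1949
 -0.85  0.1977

€8.24

σ√T = 0.29·√0.5 = 0.2051
ln(S/K) + (r + σ²/2)T = ln(400/500) + (0.042 + 0.29²/2)·0.5 = -0.2231 + 0.0420 = -0.1811
d₁ = -0.1811 / 0.2051 = -0.8832 → -0.88
d₂ = d₁ − σ√T = -0.8832 − 0.2051 = -1.0883 → -1.09
exp(−rT) = exp(−0.042·0.5) = 0.9792
N(d₁) = N(-0.88) = 0.1894;  N(d₂) = N(-1.09) = 0.1379
C = 400·0.1894 − 500·0.9792·0.1379 = 75.7600 − 67.5158 = 8.2442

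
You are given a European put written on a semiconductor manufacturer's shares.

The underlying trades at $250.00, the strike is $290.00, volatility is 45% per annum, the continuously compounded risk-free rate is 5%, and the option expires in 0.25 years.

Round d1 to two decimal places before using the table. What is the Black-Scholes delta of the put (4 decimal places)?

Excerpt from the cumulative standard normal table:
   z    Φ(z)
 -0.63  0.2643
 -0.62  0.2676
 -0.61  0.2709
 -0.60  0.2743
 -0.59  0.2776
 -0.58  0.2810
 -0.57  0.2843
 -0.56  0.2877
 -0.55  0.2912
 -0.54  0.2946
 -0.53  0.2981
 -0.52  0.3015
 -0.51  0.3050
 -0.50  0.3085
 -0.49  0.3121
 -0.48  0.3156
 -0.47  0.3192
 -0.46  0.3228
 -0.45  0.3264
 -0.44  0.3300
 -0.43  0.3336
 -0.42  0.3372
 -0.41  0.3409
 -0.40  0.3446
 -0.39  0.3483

σ√T = 0.45·√0.25 = 0.2250
ln(S/K) + (r + σ²/2)T = ln(250/290) + (0.05 + 0.45²/2)·0.25 = -0.1484 + 0.0378 = -0.1106
d₁ = -0.1106 / 0.2250 = -0.4916 ≈ -0.49
N(d₁) = N(-0.49) = 0.3121
Δ_put = N(d₁) − 1 = 0.3121 − 1 = -0.6879

-0.6879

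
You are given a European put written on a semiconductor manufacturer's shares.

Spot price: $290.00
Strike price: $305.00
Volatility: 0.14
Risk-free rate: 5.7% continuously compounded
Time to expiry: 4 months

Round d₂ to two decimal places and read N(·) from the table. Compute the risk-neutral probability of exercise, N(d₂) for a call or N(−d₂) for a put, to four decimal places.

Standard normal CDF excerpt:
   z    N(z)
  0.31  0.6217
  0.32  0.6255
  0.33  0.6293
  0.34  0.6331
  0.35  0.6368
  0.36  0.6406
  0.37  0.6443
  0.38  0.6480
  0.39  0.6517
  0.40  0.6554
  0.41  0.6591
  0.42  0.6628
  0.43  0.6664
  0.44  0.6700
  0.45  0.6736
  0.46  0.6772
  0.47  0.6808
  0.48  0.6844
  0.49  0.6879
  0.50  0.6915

T = 0.3333;  σ√T = 0.0808
ln(S/K) + (r + σ²/2)T = ln(290/305) + (0.057 + 0.14²/2)·0.3333 = -0.0504 + 0.0223 = -0.0282
d₁ = -0.0282 / 0.0808 = -0.3484 ⇒ -0.35
d₂ = d₁ − σ√T = -0.3484 − 0.0808 = -0.4293 ⇒ -0.43
Risk-neutral Pr[S_T < K] = N(−d₂) = N(0.43) = 0.6664

0.6664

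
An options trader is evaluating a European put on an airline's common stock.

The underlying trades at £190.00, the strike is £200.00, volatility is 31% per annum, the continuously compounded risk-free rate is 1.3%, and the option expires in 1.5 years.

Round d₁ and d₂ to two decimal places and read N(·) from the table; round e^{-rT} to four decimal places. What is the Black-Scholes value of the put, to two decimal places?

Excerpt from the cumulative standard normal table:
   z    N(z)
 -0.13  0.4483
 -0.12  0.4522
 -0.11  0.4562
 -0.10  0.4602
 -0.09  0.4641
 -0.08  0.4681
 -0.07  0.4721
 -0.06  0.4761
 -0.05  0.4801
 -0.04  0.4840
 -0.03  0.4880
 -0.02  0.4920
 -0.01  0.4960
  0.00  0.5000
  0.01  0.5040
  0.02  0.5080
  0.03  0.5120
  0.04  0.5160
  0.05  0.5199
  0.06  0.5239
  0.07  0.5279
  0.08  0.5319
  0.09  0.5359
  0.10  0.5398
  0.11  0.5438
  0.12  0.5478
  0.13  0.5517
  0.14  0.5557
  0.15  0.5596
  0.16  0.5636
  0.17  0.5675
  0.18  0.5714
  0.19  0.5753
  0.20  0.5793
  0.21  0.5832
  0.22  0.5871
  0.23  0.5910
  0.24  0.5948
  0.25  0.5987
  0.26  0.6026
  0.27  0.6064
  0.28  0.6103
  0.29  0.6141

σ√T = 0.31·√1.5 = 0.3797
d₁ = [ln(190/200) + (0.013 + 0.31²/2)·1.5] / 0.3797 = [-0.0513 + 0.0916] / 0.3797 = 0.1061 ⇒ 0.11
d₂ = d₁ − σ√T = 0.1061 − 0.3797 = -0.2736 ⇒ -0.27
exp(−rT) = exp(−0.013·1.5) = 0.9807
N(−d₂) = N(0.27) = 0.6064;  N(−d₁) = N(-0.11) = 0.4562
P = 200·0.9807·0.6064 − 190·0.4562 = 118.9393 − 86.6780 = 32.2613

£32.26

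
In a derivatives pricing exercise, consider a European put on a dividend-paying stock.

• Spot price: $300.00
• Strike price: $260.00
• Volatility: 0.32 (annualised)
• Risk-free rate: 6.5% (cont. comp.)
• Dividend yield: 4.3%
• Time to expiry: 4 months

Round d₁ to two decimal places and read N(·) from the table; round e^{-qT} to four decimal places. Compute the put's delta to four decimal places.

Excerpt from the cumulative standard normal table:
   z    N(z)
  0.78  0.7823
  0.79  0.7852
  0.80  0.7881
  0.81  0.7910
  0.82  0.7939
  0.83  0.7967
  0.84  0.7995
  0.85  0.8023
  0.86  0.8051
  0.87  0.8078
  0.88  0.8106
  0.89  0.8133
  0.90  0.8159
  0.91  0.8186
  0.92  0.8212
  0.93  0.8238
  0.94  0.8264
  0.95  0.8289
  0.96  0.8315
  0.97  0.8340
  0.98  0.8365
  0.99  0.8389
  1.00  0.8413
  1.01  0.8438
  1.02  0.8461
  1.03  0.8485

σ√T = 0.32 × 0.5774 = 0.1848
ln(S/K) + (r − q + σ²/2)T = ln(300/260) + (0.065 − 0.043 + 0.32²/2)·0.3333 = 0.1431 + 0.0244 = 0.1675
d₁ = 0.1675 / 0.1848 = 0.9066 → 0.91
N(d₁) = N(0.91) = 0.8186
Δ_put = e^(−qT)·(N(d₁) − 1) = 0.9858·(0.8186 − 1) = -0.1788

-0.1788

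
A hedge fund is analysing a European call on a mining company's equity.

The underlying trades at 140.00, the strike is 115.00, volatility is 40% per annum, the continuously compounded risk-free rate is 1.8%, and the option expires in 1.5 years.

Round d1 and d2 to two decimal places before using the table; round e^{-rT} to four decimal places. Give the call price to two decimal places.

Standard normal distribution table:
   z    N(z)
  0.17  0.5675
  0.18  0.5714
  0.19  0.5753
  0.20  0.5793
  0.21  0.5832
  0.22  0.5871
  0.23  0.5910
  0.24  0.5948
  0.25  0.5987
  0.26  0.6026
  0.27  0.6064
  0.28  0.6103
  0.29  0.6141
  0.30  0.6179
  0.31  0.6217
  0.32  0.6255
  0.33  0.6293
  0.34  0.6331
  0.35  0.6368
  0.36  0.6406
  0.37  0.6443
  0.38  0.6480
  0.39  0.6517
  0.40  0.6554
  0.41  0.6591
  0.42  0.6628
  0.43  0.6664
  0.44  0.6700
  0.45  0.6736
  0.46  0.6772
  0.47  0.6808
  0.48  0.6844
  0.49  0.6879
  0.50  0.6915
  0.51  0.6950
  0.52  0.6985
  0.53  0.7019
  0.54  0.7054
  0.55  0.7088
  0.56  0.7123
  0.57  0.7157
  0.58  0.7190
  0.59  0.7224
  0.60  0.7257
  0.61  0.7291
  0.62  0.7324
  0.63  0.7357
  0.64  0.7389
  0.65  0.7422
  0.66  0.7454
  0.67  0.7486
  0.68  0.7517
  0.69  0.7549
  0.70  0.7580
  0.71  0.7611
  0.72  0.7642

σ√T = 0.4 × 1.2247 = 0.4899
d₁ = [ln(140/115) + (0.018 + 0.4²/2)·1.5] / 0.4899 = [0.1967 + 0.1470] / 0.4899 = 0.7016 ≈ 0.70
d₂ = d₁ − σ√T = 0.7016 − 0.4899 = 0.2117 ≈ 0.21
e^(−rT) = e^(−0.018·1.5) = 0.9734
N(d₁) = N(0.70) = 0.7580;  N(d₂) = N(0.21) = 0.5832
C = 140·0.7580 − 115·0.9734·0.5832 = 106.1200 − 65.2840 = 40.8360

40.84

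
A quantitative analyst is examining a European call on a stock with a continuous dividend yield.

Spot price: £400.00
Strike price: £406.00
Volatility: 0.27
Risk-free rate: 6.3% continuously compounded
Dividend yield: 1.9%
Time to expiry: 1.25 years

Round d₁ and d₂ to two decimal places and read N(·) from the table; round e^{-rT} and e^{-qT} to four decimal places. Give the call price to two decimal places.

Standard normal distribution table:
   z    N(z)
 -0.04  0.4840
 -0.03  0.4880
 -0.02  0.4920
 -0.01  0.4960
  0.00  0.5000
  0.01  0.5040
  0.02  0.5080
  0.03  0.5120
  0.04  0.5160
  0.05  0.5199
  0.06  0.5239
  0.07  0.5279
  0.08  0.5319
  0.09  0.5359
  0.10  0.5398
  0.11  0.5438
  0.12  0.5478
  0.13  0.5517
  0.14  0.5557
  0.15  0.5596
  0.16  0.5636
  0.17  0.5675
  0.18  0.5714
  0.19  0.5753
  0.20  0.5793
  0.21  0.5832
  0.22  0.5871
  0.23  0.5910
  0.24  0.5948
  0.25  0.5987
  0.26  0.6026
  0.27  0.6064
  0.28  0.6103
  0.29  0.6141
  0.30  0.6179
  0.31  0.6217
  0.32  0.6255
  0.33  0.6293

T = 1.25;  σ√T = 0.3019
ln(S/K) + (r − q + σ²/2)T = ln(400/406) + (0.063 − 0.019 + 0.27²/2)·1.25 = -0.0149 + 0.1006 = 0.0857
d₁ = 0.0857 / 0.3019 = 0.2838 ≈ 0.28
d₂ = d₁ − σ√T = 0.2838 − 0.3019 = -0.0181 ≈ -0.02
e^(−qT) = e^(−0.019·1.25) = 0.9765;  e^(−rT) = e^(−0.063·1.25) = 0.9243
C = 400·0.9765·N(0.28) − 406·0.9243·N(-0.02) = 400·0.9765·0.6103 − 406·0.9243·0.4920 = 238.3832 − 184.6308 = 53.7524

£53.75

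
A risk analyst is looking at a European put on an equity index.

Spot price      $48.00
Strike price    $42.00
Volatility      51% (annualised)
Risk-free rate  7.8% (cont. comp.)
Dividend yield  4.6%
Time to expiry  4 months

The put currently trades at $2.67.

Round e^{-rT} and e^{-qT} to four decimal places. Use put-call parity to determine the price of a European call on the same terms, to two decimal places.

e^(−qT) = e^(−0.046·0.3333) = 0.9848;  e^(−rT) = e^(−0.078·0.3333) = 0.9743
Put-call parity: C − P = S·e^(−qT) − K·e^(−rT) = 48·0.9848 − 42·0.9743 = 47.2704 − 40.9206 = 6.3498
C = P + (C − P) = 2.67 + (6.3498) = 9.0198

$9.02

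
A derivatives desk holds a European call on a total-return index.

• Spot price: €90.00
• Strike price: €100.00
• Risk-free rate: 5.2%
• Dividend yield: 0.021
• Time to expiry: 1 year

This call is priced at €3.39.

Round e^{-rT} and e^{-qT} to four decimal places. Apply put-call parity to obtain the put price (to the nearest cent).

€10.19

exp(−qT) = exp(−0.021·1) = 0.9792;  exp(−rT) = exp(−0.052·1) = 0.9493
Put-call parity: C − P = S·e^(−qT) − K·e^(−rT) = 90·0.9792 − 100·0.9493 = 88.1280 − 94.9300 = -6.8020
P = C − (C − P) = 3.39 − (-6.8020) = 10.1920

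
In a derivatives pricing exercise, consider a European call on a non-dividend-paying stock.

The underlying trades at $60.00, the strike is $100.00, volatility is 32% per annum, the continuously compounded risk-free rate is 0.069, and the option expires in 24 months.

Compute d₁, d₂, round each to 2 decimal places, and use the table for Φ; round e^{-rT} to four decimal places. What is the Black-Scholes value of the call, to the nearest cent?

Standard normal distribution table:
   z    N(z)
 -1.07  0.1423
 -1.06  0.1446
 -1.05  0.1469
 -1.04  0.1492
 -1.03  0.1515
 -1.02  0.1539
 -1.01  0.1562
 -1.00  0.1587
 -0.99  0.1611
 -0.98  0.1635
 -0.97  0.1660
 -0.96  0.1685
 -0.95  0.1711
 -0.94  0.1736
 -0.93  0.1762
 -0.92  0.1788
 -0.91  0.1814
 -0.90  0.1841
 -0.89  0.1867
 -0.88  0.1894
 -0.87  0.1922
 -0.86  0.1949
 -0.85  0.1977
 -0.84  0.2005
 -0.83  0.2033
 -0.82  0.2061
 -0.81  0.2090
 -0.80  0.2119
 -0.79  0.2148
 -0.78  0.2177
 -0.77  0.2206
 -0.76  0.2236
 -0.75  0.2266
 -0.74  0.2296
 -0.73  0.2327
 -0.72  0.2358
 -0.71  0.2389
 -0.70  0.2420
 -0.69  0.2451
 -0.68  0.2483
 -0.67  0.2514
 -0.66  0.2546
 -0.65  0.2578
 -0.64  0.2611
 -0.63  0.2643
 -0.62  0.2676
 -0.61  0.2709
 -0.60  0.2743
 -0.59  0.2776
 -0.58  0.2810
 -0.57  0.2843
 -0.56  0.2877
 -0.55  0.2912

$3.66

σ√T = 0.32 × 1.4142 = 0.4525
ln(S/K) + (r + σ²/2)T = ln(60/100) + (0.069 + 0.32²/2)·2 = -0.5108 + 0.2404 = -0.2704
d₁ = -0.2704 / 0.4525 = -0.5976 → -0.60
d₂ = d₁ − σ√T = -0.5976 − 0.4525 = -1.0501 → -1.05
e^(−rT) = e^(−0.069·2) = 0.8711
N(d₁) = N(-0.60) = 0.2743;  N(d₂) = N(-1.05) = 0.1469
C = 60·0.2743 − 100·0.8711·0.1469 = 16.4580 − 12.7965 = 3.6615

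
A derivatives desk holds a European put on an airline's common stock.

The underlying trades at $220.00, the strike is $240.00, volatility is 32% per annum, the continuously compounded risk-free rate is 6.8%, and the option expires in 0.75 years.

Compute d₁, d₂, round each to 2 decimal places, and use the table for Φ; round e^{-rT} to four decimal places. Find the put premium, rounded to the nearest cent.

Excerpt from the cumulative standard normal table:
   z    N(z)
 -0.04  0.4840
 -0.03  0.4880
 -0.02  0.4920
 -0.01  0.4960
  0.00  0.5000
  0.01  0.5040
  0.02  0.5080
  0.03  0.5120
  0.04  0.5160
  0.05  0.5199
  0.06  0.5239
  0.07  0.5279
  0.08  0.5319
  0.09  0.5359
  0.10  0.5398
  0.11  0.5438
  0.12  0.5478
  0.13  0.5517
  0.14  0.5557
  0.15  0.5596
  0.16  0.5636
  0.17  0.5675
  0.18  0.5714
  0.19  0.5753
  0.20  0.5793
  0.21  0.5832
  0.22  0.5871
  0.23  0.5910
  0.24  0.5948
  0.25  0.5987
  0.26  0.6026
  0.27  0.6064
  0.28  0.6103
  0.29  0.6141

σ√T = 0.32·√0.75 = 0.2771
d₁ = [ln(220/240) + (0.068 + 0.32²/2)·0.75] / 0.2771 = [-0.0870 + 0.0894] / 0.2771 = 0.0086 → 0.01
d₂ = d₁ − σ√T = 0.0086 − 0.2771 = -0.2685 → -0.27
e^(−rT) = e^(−0.068·0.75) = 0.9503
N(−d₂) = N(0.27) = 0.6064;  N(−d₁) = N(-0.01) = 0.4960
P = 240·0.9503·0.6064 − 220·0.4960 = 138.3029 − 109.1200 = 29.1829

$29.18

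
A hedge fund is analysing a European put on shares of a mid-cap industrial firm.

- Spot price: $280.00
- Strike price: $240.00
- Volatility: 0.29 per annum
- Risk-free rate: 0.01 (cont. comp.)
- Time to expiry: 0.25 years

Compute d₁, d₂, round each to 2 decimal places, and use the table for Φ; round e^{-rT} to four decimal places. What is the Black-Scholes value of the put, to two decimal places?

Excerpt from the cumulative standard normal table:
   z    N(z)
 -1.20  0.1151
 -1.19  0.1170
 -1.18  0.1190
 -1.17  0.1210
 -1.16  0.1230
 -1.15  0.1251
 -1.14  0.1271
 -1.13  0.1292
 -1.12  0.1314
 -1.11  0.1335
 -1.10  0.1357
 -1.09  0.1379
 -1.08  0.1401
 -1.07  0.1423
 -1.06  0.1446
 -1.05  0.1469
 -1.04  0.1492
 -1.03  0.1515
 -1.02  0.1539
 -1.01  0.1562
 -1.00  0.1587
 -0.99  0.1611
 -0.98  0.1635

$2.37

σ√T = 0.29·√0.25 = 0.1450
ln(S/K) + (r + σ²/2)T = ln(280/240) + (0.01 + 0.29²/2)·0.25 = 0.1542 + 0.0130 = 0.1672
d₁ = 0.1672 / 0.1450 = 1.1528 → 1.15
d₂ = d₁ − σ√T = 1.1528 − 0.1450 = 1.0078 → 1.01
e^(−rT) = e^(−0.01·0.25) = 0.9975
P = 240·0.9975·N(-1.01) − 280·N(-1.15) = 240·0.9975·0.1562 − 280·0.1251 = 37.3943 − 35.0280 = 2.3663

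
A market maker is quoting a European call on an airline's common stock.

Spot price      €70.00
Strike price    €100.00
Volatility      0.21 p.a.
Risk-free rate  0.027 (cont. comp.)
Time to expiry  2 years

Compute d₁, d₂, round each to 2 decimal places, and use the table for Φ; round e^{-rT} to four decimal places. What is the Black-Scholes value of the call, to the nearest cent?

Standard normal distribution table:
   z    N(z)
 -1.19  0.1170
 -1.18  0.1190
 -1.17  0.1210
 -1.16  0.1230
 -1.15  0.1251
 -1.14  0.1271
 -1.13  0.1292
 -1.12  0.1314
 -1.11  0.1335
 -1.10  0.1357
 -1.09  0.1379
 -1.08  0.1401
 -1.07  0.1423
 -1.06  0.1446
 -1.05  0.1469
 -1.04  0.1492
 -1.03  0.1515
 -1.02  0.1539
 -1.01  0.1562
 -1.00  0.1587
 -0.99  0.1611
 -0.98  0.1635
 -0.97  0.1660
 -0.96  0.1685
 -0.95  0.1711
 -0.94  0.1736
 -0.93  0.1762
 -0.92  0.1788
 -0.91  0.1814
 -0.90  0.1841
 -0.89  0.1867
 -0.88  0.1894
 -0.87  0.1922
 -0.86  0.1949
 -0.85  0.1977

€1.99

σ√T = 0.21 × 1.4142 = 0.2970
d₁ = [ln(70/100) + (0.027 + 0.21²/2)·2] / 0.2970 = [-0.3567 + 0.0981] / 0.2970 = -0.8707 ⇒ -0.87
d₂ = d₁ − σ√T = -0.8707 − 0.2970 = -1.1677 ⇒ -1.17
exp(−rT) = exp(−0.027·2) = 0.9474
C = 70·N(-0.87) − 100·0.9474·N(-1.17) = 70·0.1922 − 100·0.9474·0.1210 = 13.4540 − 11.4635 = 1.9905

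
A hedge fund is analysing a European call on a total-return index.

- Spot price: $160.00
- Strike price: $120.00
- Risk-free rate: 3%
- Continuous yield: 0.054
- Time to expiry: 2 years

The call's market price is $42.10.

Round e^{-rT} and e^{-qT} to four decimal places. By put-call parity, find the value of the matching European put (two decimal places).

$11.50

exp(−qT) = exp(−0.054·2) = 0.8976;  exp(−rT) = exp(−0.03·2) = 0.9418
Put-call parity: C − P = S·e^(−qT) − K·e^(−rT) = 160·0.8976 − 120·0.9418 = 143.6160 − 113.0160 = 30.6000
P = C − (C − P) = 42.10 − (30.6000) = 11.5000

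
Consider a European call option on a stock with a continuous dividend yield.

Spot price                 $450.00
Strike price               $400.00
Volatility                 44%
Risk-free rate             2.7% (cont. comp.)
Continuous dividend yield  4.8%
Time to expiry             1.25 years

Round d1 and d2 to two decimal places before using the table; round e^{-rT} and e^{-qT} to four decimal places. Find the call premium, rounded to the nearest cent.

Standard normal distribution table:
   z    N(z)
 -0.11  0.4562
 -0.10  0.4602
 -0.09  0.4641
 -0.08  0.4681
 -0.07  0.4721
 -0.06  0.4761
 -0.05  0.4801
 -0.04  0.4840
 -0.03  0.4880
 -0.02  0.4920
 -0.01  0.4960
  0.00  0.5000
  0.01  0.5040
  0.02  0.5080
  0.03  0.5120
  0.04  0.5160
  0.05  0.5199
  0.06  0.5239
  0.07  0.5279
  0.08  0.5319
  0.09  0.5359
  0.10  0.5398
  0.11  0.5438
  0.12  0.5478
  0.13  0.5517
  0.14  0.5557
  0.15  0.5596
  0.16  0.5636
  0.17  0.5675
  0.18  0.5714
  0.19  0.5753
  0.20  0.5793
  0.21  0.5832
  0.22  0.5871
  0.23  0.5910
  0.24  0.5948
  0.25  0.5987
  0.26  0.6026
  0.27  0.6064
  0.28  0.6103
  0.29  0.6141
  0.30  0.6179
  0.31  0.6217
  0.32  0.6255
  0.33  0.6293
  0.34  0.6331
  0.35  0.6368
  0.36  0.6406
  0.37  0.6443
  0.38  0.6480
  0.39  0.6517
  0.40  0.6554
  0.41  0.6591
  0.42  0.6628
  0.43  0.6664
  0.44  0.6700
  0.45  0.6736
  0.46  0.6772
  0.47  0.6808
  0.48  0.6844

T = 1.25;  σ√T = 0.4919
d₁ = [ln(450/400) + (0.027 − 0.048 + 0.44²/2)·1.25] / 0.4919 = [0.1178 + 0.0947] / 0.4919 = 0.4320 ⇒ 0.43
d₂ = d₁ − σ√T = 0.4320 − 0.4919 = -0.0599 ⇒ -0.06
e^(−qT) = e^(−0.048·1.25) = 0.9418;  e^(−rT) = e^(−0.027·1.25) = 0.9668
N(d₁) = N(0.43) = 0.6664;  N(d₂) = N(-0.06) = 0.4761
C = 450·0.9418·0.6664 − 400·0.9668·0.4761 = 282.4270 − 184.1174 = 98.3096

$98.31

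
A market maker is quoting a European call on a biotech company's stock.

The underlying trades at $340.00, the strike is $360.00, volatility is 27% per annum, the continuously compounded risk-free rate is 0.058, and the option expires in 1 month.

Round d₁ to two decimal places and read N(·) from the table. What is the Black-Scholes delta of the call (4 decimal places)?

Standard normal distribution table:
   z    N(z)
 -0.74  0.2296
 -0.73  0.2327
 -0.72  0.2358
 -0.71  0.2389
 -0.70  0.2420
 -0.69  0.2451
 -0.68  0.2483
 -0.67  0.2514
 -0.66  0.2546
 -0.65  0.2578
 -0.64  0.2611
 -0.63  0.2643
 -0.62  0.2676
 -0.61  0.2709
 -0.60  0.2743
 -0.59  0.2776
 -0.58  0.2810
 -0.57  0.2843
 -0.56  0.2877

0.2643

σ√T = 0.27 × 0.2887 = 0.0779
ln(S/K) + (r + σ²/2)T = ln(340/360) + (0.058 + 0.27²/2)·0.08333 = -0.0572 + 0.0079 = -0.0493
d₁ = -0.0493 / 0.0779 = -0.6324 ≈ -0.63
N(d₁) = N(-0.63) = 0.2643
Δ_call = N(d₁) = 0.2643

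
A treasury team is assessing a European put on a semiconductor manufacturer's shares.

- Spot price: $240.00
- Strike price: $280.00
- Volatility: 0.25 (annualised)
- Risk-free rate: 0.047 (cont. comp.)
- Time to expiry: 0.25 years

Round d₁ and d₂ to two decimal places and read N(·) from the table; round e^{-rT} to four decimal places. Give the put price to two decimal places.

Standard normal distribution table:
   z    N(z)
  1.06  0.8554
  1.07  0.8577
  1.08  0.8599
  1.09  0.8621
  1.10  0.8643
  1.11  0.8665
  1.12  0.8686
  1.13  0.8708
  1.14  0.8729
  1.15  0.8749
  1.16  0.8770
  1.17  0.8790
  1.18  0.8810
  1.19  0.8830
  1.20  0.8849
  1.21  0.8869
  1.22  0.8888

σ√T = 0.25·√0.25 = 0.1250
d₁ = [ln(240/280) + (0.047 + ½·0.25²)·0.25] / (σ√T) = (-0.1542 + 0.0196) / 0.1250 = -1.0767 which rounds to -1.08
d₂ = -1.0767 − 0.1250 = -1.2017 which rounds to -1.20
e^(−rT) = e^(−0.047·0.25) = 0.9883
P = 280·0.9883·N(1.20) − 240·N(1.08) = 280·0.9883·0.8849 − 240·0.8599 = 244.8731 − 206.3760 = 38.4971

$38.50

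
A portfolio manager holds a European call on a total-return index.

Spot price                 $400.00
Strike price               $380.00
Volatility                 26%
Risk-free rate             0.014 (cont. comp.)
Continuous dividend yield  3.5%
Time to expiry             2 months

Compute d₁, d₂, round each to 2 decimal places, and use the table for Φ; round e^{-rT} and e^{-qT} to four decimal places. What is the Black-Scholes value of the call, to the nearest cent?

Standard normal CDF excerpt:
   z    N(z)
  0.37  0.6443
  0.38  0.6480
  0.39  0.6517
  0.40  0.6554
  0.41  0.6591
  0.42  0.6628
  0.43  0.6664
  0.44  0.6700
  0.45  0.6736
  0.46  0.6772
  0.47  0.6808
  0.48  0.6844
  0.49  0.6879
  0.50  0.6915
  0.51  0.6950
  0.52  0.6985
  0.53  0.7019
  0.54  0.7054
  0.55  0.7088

σ√T = 0.26·√0.1667 = 0.1061
d₁ = [ln(400/380) + (0.014 − 0.035 + ½·0.26²)·0.1667] / (σ√T) = (0.0513 + 0.0021) / 0.1061 = 0.5033 ≈ 0.50
d₂ = 0.5033 − 0.1061 = 0.3972 ≈ 0.40
e^(−qT) = e^(−0.035·0.1667) = 0.9942;  e^(−rT) = e^(−0.014·0.1667) = 0.9977
N(d₁) = N(0.50) = 0.6915;  N(d₂) = N(0.40) = 0.6554
C = 400·0.9942·0.6915 − 380·0.9977·0.6554 = 274.9957 − 248.4792 = 26.5165

$26.52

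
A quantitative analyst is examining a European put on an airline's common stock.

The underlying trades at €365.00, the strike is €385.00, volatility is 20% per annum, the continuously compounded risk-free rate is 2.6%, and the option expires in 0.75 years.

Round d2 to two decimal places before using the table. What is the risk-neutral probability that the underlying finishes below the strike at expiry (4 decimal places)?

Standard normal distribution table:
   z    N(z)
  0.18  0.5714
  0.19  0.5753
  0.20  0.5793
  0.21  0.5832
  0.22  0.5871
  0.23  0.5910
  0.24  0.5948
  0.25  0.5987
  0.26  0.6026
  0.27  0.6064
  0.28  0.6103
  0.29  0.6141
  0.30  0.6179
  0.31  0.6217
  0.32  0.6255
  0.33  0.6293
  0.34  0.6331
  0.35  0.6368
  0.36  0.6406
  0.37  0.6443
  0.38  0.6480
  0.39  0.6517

0.6103

T = 0.75;  σ√T = 0.1732
d₁ = [ln(365/385) + (0.026 + ½·0.2²)·0.75] / (σ√T) = (-0.0533 + 0.0345) / 0.1732 = -0.1088 ≈ -0.11
d₂ = -0.1088 − 0.1732 = -0.2820 ≈ -0.28
Pr(exercise) under Q = N(−d₂) = N(0.28) = 0.6103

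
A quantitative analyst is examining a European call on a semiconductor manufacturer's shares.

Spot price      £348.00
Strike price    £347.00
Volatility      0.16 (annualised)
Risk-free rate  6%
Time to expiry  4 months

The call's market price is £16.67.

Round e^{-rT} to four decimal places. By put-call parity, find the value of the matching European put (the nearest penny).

£8.80

e^(−rT) = e^(−0.06·0.3333) = 0.9802
Put-call parity: C − P = S − K·e^(−rT) = 348 − 347·0.9802 = 348 − 340.1294 = 7.8706
P = C − (C − P) = 16.67 − (7.8706) = 8.7994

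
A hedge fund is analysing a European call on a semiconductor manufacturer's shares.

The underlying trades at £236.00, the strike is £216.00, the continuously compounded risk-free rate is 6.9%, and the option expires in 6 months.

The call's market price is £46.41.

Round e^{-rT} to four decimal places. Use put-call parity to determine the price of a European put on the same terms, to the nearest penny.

exp(−rT) = exp(−0.069·0.5) = 0.9661
Put-call parity: C − P = S − K·e^(−rT) = 236 − 216·0.9661 = 236 − 208.6776 = 27.3224
P = C − (C − P) = 46.41 − (27.3224) = 19.0876

£19.09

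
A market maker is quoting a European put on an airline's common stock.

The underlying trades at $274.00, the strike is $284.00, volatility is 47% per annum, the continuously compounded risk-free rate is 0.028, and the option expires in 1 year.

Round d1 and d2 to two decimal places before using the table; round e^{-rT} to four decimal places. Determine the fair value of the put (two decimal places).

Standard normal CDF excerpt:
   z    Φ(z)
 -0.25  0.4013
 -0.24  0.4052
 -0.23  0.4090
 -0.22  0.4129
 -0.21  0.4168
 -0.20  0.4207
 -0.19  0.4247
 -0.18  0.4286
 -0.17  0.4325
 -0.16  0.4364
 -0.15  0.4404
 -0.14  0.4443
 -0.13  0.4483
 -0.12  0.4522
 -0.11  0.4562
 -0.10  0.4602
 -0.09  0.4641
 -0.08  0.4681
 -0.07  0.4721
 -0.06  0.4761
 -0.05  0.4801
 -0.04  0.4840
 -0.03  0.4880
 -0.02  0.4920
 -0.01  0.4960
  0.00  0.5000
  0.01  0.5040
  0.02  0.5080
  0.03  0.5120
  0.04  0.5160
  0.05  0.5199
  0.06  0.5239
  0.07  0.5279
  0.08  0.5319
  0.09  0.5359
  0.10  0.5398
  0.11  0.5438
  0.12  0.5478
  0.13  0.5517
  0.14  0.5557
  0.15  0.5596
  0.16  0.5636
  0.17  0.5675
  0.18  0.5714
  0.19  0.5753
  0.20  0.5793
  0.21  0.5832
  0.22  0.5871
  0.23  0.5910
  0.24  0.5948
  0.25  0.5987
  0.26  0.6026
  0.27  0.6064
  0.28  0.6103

T = 1;  σ√T = 0.4700
ln(S/K) + (r + σ²/2)T = ln(274/284) + (0.028 + 0.47²/2)·1 = -0.0358 + 0.1384 = 0.1026
d₁ = 0.1026 / 0.4700 = 0.2183 → 0.22
d₂ = d₁ − σ√T = 0.2183 − 0.4700 = -0.2517 → -0.25
e^(−rT) = e^(−0.028·1) = 0.9724
P = 284·0.9724·N(0.25) − 274·N(-0.22) = 284·0.9724·0.5987 − 274·0.4129 = 165.3379 − 113.1346 = 52.2033

$52.20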